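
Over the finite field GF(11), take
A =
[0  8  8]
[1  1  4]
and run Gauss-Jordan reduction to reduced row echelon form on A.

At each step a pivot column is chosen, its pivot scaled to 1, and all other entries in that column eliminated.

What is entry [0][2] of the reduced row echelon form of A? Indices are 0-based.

[1] R0 <-> R1
[1] R0 /= 1  ⇒  (1, 1, 4)
[2] R1 /= 8  ⇒  (0, 1, 1)
     R0 -= 1·R1  ⇒  (1, 0, 3)

M[0][2] = 3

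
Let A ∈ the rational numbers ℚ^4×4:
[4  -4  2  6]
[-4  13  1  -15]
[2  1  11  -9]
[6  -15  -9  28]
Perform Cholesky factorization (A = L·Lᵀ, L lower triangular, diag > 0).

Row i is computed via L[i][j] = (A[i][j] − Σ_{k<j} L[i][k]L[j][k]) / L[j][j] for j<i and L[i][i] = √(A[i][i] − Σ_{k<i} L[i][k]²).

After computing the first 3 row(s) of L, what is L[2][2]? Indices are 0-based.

L[2][2] = 3

Step 1: L[0][0] = √(4) = 2.
  L[1][0] = (-4) / L[0][0] = -2.
Step 2: L[1][1] = √(9) = 3.
  L[2][0] = (2) / L[0][0] = 1.
  L[2][1] = (3) / L[1][1] = 1.
Step 3: L[2][2] = √(9) = 3.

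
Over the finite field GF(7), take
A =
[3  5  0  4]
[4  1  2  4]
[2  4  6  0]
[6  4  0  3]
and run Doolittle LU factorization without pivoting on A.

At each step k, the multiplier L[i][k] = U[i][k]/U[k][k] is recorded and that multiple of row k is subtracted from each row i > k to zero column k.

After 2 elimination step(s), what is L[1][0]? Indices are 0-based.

Step 1: pivot at (0,0) is 3.
  row1 ← row1 − (6)·row0  ⇒  L[1][0]=6, U row1=(0, 6, 2, 1)
  row2 ← row2 − (3)·row0  ⇒  L[2][0]=3, U row2=(0, 3, 6, 2)
  row3 ← row3 − (2)·row0  ⇒  L[3][0]=2, U row3=(0, 1, 0, 2)
Step 2: pivot at (1,1) is 6.
  row2 ← row2 − (4)·row1  ⇒  L[2][1]=4, U row2=(0, 0, 5, 5)
  row3 ← row3 − (6)·row1  ⇒  L[3][1]=6, U row3=(0, 0, 2, 3)

L[1][0] = 6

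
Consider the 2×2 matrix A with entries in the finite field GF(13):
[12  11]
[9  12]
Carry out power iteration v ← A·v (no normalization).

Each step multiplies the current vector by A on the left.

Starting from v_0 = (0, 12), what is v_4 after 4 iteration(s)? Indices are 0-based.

v_4 = (6, 4)

v_0 = (0, 12).
v_1 = A·v_0 = (2, 1).
v_2 = A·v_1 = (9, 4).
v_3 = A·v_2 = (9, 12).
v_4 = A·v_3 = (6, 4).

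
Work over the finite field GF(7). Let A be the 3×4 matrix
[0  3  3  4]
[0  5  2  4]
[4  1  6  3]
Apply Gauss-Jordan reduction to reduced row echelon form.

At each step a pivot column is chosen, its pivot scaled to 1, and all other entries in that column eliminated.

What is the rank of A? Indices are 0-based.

[1] R0 <-> R2
[1] R0 /= 4  ⇒  (1, 2, 5, 6)
[2] R1 /= 5  ⇒  (0, 1, 6, 5)
     R0 -= 2·R1  ⇒  (1, 0, 0, 3)
     R2 -= 3·R1  ⇒  (0, 0, 6, 3)
[3] R2 /= 6  ⇒  (0, 0, 1, 4)
     R1 -= 6·R2  ⇒  (0, 1, 0, 2)

rank = 3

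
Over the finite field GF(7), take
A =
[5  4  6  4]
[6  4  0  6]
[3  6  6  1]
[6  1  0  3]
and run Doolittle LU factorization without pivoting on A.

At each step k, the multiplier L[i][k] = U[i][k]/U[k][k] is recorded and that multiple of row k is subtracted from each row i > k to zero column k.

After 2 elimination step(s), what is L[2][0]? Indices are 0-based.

L[2][0] = 2

k=0: U[0][0]=5
  eliminate (1,0): mult=4, new row 1: (0, 2, 4, 4); set L[1][0]=4
  eliminate (2,0): mult=2, new row 2: (0, 5, 1, 0); set L[2][0]=2
  eliminate (3,0): mult=4, new row 3: (0, 6, 4, 1); set L[3][0]=4
k=1: U[1][1]=2
  eliminate (2,1): mult=6, new row 2: (0, 0, 5, 4); set L[2][1]=6
  eliminate (3,1): mult=3, new row 3: (0, 0, 6, 3); set L[3][1]=3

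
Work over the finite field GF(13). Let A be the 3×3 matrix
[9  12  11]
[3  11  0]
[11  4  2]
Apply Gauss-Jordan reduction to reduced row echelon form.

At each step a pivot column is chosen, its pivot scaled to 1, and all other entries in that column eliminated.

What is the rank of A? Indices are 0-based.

rank = 3

pivot(0,0)=9: scale R0 → (1, 10, 7)
  clear (1,0): R1 −= (3)R0 → (0, 7, 5)
  clear (2,0): R2 −= (11)R0 → (0, 11, 3)
pivot(1,1)=7: scale R1 → (0, 1, 10)
  clear (0,1): R0 −= (10)R1 → (1, 0, 11)
  clear (2,1): R2 −= (11)R1 → (0, 0, 10)
pivot(2,2)=10: scale R2 → (0, 0, 1)
  clear (0,2): R0 −= (11)R2 → (1, 0, 0)
  clear (1,2): R1 −= (10)R2 → (0, 1, 0)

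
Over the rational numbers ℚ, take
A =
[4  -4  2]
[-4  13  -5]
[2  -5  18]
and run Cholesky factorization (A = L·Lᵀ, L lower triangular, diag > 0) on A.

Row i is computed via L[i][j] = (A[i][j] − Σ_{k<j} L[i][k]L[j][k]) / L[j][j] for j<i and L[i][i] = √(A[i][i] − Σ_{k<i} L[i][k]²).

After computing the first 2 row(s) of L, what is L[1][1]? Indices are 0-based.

Step 1: L[0][0] = √(4) = 2.
  L[1][0] = (-4) / L[0][0] = -2.
Step 2: L[1][1] = √(9) = 3.

L[1][1] = 3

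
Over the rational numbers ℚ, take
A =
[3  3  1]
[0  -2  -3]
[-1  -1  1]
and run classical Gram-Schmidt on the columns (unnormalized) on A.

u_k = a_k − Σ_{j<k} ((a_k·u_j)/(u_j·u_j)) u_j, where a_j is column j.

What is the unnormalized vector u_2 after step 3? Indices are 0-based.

u_2 = (2/5, 0, 6/5)

Step 1: u_0 = a_0 = (3, 0, -1).
Step 2: u_1 = a_1 − (1)·u_0 = (0, -2, 0).
Step 3: u_2 = a_2 − (1/5)·u_0 − (3/2)·u_1 = (2/5, 0, 6/5).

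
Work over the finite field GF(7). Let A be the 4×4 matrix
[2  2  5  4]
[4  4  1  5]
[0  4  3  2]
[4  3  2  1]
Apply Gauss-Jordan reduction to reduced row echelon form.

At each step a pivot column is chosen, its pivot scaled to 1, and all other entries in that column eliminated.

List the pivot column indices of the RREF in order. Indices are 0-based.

pivot columns: 0, 1, 2

pivot(0,0)=2: scale R0 → (1, 1, 6, 2)
  clear (1,0): R1 −= (4)R0 → (0, 0, 5, 4)
  clear (3,0): R3 −= (4)R0 → (0, 6, 6, 0)
pivot(1,1): swap R1↔R2
pivot(1,1)=4: scale R1 → (0, 1, 6, 4)
  clear (0,1): R0 −= (1)R1 → (1, 0, 0, 5)
  clear (3,1): R3 −= (6)R1 → (0, 0, 5, 4)
pivot(2,2)=5: scale R2 → (0, 0, 1, 5)
  clear (1,2): R1 −= (6)R2 → (0, 1, 0, 2)
  clear (3,2): R3 −= (5)R2 → (0, 0, 0, 0)
col 3: no nonzero at/below row 3; advance.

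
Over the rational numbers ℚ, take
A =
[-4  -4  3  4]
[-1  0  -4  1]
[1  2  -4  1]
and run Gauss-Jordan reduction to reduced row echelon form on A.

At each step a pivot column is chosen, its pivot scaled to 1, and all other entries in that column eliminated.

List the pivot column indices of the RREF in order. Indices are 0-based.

step 1: normalize row 0 (÷-4) = (1, 1, -3/4, -1)
  row 1: subtract -1×row0 = (0, 1, -19/4, 0)
  row 2: subtract 1×row0 = (0, 1, -13/4, 2)
step 2: normalize row 1 (÷1) = (0, 1, -19/4, 0)
  row 0: subtract 1×row1 = (1, 0, 4, -1)
  row 2: subtract 1×row1 = (0, 0, 3/2, 2)
step 3: normalize row 2 (÷3/2) = (0, 0, 1, 4/3)
  row 0: subtract 4×row2 = (1, 0, 0, -19/3)
  row 1: subtract -19/4×row2 = (0, 1, 0, 19/3)

pivot columns: 0, 1, 2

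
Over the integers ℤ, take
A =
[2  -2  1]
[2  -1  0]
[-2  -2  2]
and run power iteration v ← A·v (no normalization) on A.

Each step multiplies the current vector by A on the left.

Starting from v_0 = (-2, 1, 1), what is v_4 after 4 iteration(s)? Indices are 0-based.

v_0 = (-2, 1, 1).
v_1 = A·v_0 = (-5, -5, 4).
v_2 = A·v_1 = (4, -5, 28).
v_3 = A·v_2 = (46, 13, 58).
v_4 = A·v_3 = (124, 79, -2).

v_4 = (124, 79, -2)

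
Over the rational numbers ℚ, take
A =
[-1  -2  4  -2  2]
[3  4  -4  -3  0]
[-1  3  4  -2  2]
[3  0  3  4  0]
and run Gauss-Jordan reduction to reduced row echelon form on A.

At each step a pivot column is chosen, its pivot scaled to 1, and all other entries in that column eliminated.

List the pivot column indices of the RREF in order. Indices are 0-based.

pivot(0,0)=-1: scale R0 → (1, 2, -4, 2, -2)
  clear (1,0): R1 −= (3)R0 → (0, -2, 8, -9, 6)
  clear (2,0): R2 −= (-1)R0 → (0, 5, 0, 0, 0)
  clear (3,0): R3 −= (3)R0 → (0, -6, 15, -2, 6)
pivot(1,1)=-2: scale R1 → (0, 1, -4, 9/2, -3)
  clear (0,1): R0 −= (2)R1 → (1, 0, 4, -7, 4)
  clear (2,1): R2 −= (5)R1 → (0, 0, 20, -45/2, 15)
  clear (3,1): R3 −= (-6)R1 → (0, 0, -9, 25, -12)
pivot(2,2)=20: scale R2 → (0, 0, 1, -9/8, 3/4)
  clear (0,2): R0 −= (4)R2 → (1, 0, 0, -5/2, 1)
  clear (1,2): R1 −= (-4)R2 → (0, 1, 0, 0, 0)
  clear (3,2): R3 −= (-9)R2 → (0, 0, 0, 119/8, -21/4)
pivot(3,3)=119/8: scale R3 → (0, 0, 0, 1, -6/17)
  clear (0,3): R0 −= (-5/2)R3 → (1, 0, 0, 0, 2/17)
  clear (2,3): R2 −= (-9/8)R3 → (0, 0, 1, 0, 6/17)

pivot columns: 0, 1, 2, 3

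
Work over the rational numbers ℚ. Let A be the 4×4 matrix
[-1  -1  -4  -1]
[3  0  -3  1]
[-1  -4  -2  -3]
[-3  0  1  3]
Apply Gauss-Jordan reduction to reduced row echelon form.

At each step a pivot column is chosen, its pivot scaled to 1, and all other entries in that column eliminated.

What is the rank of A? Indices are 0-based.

[1] R0 /= -1  ⇒  (1, 1, 4, 1)
     R1 -= 3·R0  ⇒  (0, -3, -15, -2)
     R2 -= -1·R0  ⇒  (0, -3, 2, -2)
     R3 -= -3·R0  ⇒  (0, 3, 13, 6)
[2] R1 /= -3  ⇒  (0, 1, 5, 2/3)
     R0 -= 1·R1  ⇒  (1, 0, -1, 1/3)
     R2 -= -3·R1  ⇒  (0, 0, 17, 0)
     R3 -= 3·R1  ⇒  (0, 0, -2, 4)
[3] R2 /= 17  ⇒  (0, 0, 1, 0)
     R0 -= -1·R2  ⇒  (1, 0, 0, 1/3)
     R1 -= 5·R2  ⇒  (0, 1, 0, 2/3)
     R3 -= -2·R2  ⇒  (0, 0, 0, 4)
[4] R3 /= 4  ⇒  (0, 0, 0, 1)
     R0 -= 1/3·R3  ⇒  (1, 0, 0, 0)
     R1 -= 2/3·R3  ⇒  (0, 1, 0, 0)

rank = 4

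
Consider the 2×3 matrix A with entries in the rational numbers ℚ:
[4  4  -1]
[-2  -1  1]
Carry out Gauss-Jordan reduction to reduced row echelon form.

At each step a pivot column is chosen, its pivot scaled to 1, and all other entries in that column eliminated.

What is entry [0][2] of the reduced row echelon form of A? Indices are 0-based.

step 1: normalize row 0 (÷4) = (1, 1, -1/4)
  row 1: subtract -2×row0 = (0, 1, 1/2)
step 2: normalize row 1 (÷1) = (0, 1, 1/2)
  row 0: subtract 1×row1 = (1, 0, -3/4)

M[0][2] = -3/4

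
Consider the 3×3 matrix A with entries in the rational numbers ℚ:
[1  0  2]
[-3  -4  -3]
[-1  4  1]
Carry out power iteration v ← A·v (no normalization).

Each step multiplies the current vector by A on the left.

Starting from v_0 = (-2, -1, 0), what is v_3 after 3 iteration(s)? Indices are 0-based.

v_3 = (74, 10, -66)

v_0 = (-2, -1, 0).
v_1 = A·v_0 = (-2, 10, -2).
v_2 = A·v_1 = (-6, -28, 40).
v_3 = A·v_2 = (74, 10, -66).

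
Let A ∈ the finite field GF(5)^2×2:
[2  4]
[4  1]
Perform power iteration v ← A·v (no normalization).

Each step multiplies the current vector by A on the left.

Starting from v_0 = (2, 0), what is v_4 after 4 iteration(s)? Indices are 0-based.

v_4 = (3, 3)

v_0 = (2, 0).
v_1 = A·v_0 = (4, 3).
v_2 = A·v_1 = (0, 4).
v_3 = A·v_2 = (1, 4).
v_4 = A·v_3 = (3, 3).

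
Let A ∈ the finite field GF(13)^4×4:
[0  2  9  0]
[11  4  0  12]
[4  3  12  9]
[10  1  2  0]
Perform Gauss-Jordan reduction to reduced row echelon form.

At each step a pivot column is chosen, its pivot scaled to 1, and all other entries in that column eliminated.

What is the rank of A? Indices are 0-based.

[1] R0 <-> R1
[1] R0 /= 11  ⇒  (1, 11, 0, 7)
     R2 -= 4·R0  ⇒  (0, 11, 12, 7)
     R3 -= 10·R0  ⇒  (0, 8, 2, 8)
[2] R1 /= 2  ⇒  (0, 1, 11, 0)
     R0 -= 11·R1  ⇒  (1, 0, 9, 7)
     R2 -= 11·R1  ⇒  (0, 0, 8, 7)
     R3 -= 8·R1  ⇒  (0, 0, 5, 8)
[3] R2 /= 8  ⇒  (0, 0, 1, 9)
     R0 -= 9·R2  ⇒  (1, 0, 0, 4)
     R1 -= 11·R2  ⇒  (0, 1, 0, 5)
     R3 -= 5·R2  ⇒  (0, 0, 0, 2)
[4] R3 /= 2  ⇒  (0, 0, 0, 1)
     R0 -= 4·R3  ⇒  (1, 0, 0, 0)
     R1 -= 5·R3  ⇒  (0, 1, 0, 0)
     R2 -= 9·R3  ⇒  (0, 0, 1, 0)

rank = 4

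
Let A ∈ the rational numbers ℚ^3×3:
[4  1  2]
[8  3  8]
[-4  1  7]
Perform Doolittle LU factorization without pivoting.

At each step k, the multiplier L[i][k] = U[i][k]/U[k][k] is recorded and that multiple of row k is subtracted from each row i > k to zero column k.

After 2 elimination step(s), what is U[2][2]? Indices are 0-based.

Step 1: pivot at (0,0) is 4.
  row1 ← row1 − (2)·row0  ⇒  L[1][0]=2, U row1=(0, 1, 4)
  row2 ← row2 − (-1)·row0  ⇒  L[2][0]=-1, U row2=(0, 2, 9)
Step 2: pivot at (1,1) is 1.
  row2 ← row2 − (2)·row1  ⇒  L[2][1]=2, U row2=(0, 0, 1)

U[2][2] = 1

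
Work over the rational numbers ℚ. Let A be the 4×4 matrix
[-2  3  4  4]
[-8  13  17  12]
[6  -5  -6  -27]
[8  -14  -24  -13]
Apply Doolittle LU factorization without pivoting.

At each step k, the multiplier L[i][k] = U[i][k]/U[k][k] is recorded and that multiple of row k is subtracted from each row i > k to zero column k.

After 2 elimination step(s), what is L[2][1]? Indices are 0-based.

k=0: U[0][0]=-2
  eliminate (1,0): mult=4, new row 1: (0, 1, 1, -4); set L[1][0]=4
  eliminate (2,0): mult=-3, new row 2: (0, 4, 6, -15); set L[2][0]=-3
  eliminate (3,0): mult=-4, new row 3: (0, -2, -8, 3); set L[3][0]=-4
k=1: U[1][1]=1
  eliminate (2,1): mult=4, new row 2: (0, 0, 2, 1); set L[2][1]=4
  eliminate (3,1): mult=-2, new row 3: (0, 0, -6, -5); set L[3][1]=-2

L[2][1] = 4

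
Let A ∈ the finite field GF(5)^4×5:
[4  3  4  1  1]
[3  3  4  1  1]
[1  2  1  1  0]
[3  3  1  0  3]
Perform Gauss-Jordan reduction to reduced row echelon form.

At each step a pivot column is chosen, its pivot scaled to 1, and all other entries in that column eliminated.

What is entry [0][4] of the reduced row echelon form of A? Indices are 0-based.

M[0][4] = 0

[1] R0 /= 4  ⇒  (1, 2, 1, 4, 4)
     R1 -= 3·R0  ⇒  (0, 2, 1, 4, 4)
     R2 -= 1·R0  ⇒  (0, 0, 0, 2, 1)
     R3 -= 3·R0  ⇒  (0, 2, 3, 3, 1)
[2] R1 /= 2  ⇒  (0, 1, 3, 2, 2)
     R0 -= 2·R1  ⇒  (1, 0, 0, 0, 0)
     R3 -= 2·R1  ⇒  (0, 0, 2, 4, 2)
[3] R2 <-> R3
[3] R2 /= 2  ⇒  (0, 0, 1, 2, 1)
     R1 -= 3·R2  ⇒  (0, 1, 0, 1, 4)
[4] R3 /= 2  ⇒  (0, 0, 0, 1, 3)
     R1 -= 1·R3  ⇒  (0, 1, 0, 0, 1)
     R2 -= 2·R3  ⇒  (0, 0, 1, 0, 0)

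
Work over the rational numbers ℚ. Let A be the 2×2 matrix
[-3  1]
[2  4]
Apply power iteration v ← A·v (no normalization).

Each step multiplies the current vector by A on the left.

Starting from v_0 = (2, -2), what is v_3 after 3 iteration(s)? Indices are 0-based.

v_3 = (-92, -88)

v_0 = (2, -2).
v_1 = A·v_0 = (-8, -4).
v_2 = A·v_1 = (20, -32).
v_3 = A·v_2 = (-92, -88).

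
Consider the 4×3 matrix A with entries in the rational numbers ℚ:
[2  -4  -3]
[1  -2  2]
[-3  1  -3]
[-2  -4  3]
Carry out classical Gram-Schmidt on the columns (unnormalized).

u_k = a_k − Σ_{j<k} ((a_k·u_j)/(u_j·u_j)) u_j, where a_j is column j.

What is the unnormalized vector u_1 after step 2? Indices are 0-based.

u_1 = (-31/9, -31/18, 1/6, -41/9)

Step 1: u_0 = a_0 = (2, 1, -3, -2).
Step 2: u_1 = a_1 − (-5/18)·u_0 = (-31/9, -31/18, 1/6, -41/9).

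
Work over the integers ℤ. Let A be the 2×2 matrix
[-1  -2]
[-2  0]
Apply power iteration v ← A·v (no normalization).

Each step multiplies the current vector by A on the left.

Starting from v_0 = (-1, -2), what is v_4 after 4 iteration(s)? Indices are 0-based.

v_0 = (-1, -2).
v_1 = A·v_0 = (5, 2).
v_2 = A·v_1 = (-9, -10).
v_3 = A·v_2 = (29, 18).
v_4 = A·v_3 = (-65, -58).

v_4 = (-65, -58)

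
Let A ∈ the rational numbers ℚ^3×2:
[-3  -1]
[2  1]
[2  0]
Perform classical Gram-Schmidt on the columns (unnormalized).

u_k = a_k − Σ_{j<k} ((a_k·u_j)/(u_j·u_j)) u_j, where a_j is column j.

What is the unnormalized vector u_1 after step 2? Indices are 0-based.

Step 1: u_0 = a_0 = (-3, 2, 2).
Step 2: u_1 = a_1 − (5/17)·u_0 = (-2/17, 7/17, -10/17).

u_1 = (-2/17, 7/17, -10/17)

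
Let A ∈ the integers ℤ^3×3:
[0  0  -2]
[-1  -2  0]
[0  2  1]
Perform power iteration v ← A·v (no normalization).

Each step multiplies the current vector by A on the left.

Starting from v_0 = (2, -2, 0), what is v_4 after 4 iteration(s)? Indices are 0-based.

v_4 = (16, 0, -8)

v_0 = (2, -2, 0).
v_1 = A·v_0 = (0, 2, -4).
v_2 = A·v_1 = (8, -4, 0).
v_3 = A·v_2 = (0, 0, -8).
v_4 = A·v_3 = (16, 0, -8).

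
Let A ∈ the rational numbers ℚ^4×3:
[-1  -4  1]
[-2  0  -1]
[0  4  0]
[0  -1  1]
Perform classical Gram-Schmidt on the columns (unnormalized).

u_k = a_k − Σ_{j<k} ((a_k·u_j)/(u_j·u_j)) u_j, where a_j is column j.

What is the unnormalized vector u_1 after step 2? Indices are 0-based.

u_1 = (-16/5, 8/5, 4, -1)

Step 1: u_0 = a_0 = (-1, -2, 0, 0).
Step 2: u_1 = a_1 − (4/5)·u_0 = (-16/5, 8/5, 4, -1).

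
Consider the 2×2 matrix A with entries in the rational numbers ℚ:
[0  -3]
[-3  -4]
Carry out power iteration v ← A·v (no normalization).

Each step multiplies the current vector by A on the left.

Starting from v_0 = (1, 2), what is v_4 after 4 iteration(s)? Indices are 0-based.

v_4 = (1041, 1946)

v_0 = (1, 2).
v_1 = A·v_0 = (-6, -11).
v_2 = A·v_1 = (33, 62).
v_3 = A·v_2 = (-186, -347).
v_4 = A·v_3 = (1041, 1946).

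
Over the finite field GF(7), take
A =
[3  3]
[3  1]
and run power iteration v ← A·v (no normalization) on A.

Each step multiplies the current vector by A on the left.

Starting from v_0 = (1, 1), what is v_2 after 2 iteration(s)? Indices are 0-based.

v_2 = (2, 1)

v_0 = (1, 1).
v_1 = A·v_0 = (6, 4).
v_2 = A·v_1 = (2, 1).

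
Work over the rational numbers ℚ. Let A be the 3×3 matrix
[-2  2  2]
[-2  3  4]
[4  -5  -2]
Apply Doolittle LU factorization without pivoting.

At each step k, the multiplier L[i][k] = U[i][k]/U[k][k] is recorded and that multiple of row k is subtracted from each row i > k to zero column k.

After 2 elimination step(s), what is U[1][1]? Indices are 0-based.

Step 1: pivot at (0,0) is -2.
  row1 ← row1 − (1)·row0  ⇒  L[1][0]=1, U row1=(0, 1, 2)
  row2 ← row2 − (-2)·row0  ⇒  L[2][0]=-2, U row2=(0, -1, 2)
Step 2: pivot at (1,1) is 1.
  row2 ← row2 − (-1)·row1  ⇒  L[2][1]=-1, U row2=(0, 0, 4)

U[1][1] = 1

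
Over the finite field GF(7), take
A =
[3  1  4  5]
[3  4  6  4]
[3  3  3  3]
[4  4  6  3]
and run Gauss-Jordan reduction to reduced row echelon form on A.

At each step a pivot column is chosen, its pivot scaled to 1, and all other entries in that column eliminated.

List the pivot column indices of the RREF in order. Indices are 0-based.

pivot columns: 0, 1, 2, 3

step 1: normalize row 0 (÷3) = (1, 5, 6, 4)
  row 1: subtract 3×row0 = (0, 3, 2, 6)
  row 2: subtract 3×row0 = (0, 2, 6, 5)
  row 3: subtract 4×row0 = (0, 5, 3, 1)
step 2: normalize row 1 (÷3) = (0, 1, 3, 2)
  row 0: subtract 5×row1 = (1, 0, 5, 1)
  row 2: subtract 2×row1 = (0, 0, 0, 1)
  row 3: subtract 5×row1 = (0, 0, 2, 5)
step 3: exchange rows 2,3
step 3: normalize row 2 (÷2) = (0, 0, 1, 6)
  row 0: subtract 5×row2 = (1, 0, 0, 6)
  row 1: subtract 3×row2 = (0, 1, 0, 5)
step 4: normalize row 3 (÷1) = (0, 0, 0, 1)
  row 0: subtract 6×row3 = (1, 0, 0, 0)
  row 1: subtract 5×row3 = (0, 1, 0, 0)
  row 2: subtract 6×row3 = (0, 0, 1, 0)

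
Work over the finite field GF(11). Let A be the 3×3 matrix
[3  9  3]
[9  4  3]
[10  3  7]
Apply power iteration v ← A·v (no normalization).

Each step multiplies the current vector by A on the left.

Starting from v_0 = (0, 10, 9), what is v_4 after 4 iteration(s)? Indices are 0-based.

v_0 = (0, 10, 9).
v_1 = A·v_0 = (7, 1, 5).
v_2 = A·v_1 = (1, 5, 9).
v_3 = A·v_2 = (9, 1, 0).
v_4 = A·v_3 = (3, 8, 5).

v_4 = (3, 8, 5)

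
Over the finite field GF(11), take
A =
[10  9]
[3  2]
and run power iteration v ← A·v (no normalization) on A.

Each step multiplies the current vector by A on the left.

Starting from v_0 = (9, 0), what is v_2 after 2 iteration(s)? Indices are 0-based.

v_0 = (9, 0).
v_1 = A·v_0 = (2, 5).
v_2 = A·v_1 = (10, 5).

v_2 = (10, 5)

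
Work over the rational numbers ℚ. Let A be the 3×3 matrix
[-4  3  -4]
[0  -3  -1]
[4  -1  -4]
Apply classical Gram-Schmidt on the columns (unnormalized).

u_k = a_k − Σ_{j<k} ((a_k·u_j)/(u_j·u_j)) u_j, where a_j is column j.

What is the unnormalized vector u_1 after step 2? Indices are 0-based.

Step 1: u_0 = a_0 = (-4, 0, 4).
Step 2: u_1 = a_1 − (-1/2)·u_0 = (1, -3, 1).

u_1 = (1, -3, 1)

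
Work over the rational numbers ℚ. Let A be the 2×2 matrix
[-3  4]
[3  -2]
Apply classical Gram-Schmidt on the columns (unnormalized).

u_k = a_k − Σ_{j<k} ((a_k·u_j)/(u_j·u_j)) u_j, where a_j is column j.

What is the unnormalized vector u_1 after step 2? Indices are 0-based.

Step 1: u_0 = a_0 = (-3, 3).
Step 2: u_1 = a_1 − (-1)·u_0 = (1, 1).

u_1 = (1, 1)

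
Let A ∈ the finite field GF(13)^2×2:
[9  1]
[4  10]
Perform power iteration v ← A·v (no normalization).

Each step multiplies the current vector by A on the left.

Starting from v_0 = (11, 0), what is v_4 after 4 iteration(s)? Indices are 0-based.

v_4 = (4, 2)

v_0 = (11, 0).
v_1 = A·v_0 = (8, 5).
v_2 = A·v_1 = (12, 4).
v_3 = A·v_2 = (8, 10).
v_4 = A·v_3 = (4, 2).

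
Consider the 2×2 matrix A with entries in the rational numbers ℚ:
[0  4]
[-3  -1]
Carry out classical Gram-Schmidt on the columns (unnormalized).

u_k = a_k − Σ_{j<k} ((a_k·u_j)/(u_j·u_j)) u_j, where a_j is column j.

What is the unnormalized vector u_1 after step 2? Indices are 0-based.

Step 1: u_0 = a_0 = (0, -3).
Step 2: u_1 = a_1 − (1/3)·u_0 = (4, 0).

u_1 = (4, 0)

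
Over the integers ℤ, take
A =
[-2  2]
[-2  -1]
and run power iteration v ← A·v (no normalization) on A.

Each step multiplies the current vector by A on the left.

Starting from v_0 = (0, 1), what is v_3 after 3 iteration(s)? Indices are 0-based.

v_0 = (0, 1).
v_1 = A·v_0 = (2, -1).
v_2 = A·v_1 = (-6, -3).
v_3 = A·v_2 = (6, 15).

v_3 = (6, 15)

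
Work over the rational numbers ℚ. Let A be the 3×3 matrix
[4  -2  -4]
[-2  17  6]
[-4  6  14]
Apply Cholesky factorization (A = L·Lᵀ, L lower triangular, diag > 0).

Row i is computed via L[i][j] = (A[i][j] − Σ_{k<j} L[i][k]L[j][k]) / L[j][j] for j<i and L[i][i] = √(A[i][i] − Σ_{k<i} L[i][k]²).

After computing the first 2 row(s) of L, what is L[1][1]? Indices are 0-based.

L[1][1] = 4

Step 1: L[0][0] = √(4) = 2.
  L[1][0] = (-2) / L[0][0] = -1.
Step 2: L[1][1] = √(16) = 4.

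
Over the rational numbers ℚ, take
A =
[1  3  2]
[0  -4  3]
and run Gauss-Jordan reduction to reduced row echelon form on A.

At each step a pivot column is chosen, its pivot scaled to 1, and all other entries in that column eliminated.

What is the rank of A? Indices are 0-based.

rank = 2

pivot(0,0)=1: scale R0 → (1, 3, 2)
pivot(1,1)=-4: scale R1 → (0, 1, -3/4)
  clear (0,1): R0 −= (3)R1 → (1, 0, 17/4)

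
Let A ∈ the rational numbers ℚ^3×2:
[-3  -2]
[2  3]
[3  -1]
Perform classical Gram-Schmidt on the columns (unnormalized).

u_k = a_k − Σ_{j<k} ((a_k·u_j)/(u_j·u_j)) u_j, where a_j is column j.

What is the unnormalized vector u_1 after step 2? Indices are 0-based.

Step 1: u_0 = a_0 = (-3, 2, 3).
Step 2: u_1 = a_1 − (9/22)·u_0 = (-17/22, 24/11, -49/22).

u_1 = (-17/22, 24/11, -49/22)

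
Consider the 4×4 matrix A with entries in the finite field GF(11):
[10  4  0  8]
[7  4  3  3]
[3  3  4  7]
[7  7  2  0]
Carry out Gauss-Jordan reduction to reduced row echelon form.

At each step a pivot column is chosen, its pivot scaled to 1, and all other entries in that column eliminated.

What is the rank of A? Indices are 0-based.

rank = 4

step 1: normalize row 0 (÷10) = (1, 7, 0, 3)
  row 1: subtract 7×row0 = (0, 10, 3, 4)
  row 2: subtract 3×row0 = (0, 4, 4, 9)
  row 3: subtract 7×row0 = (0, 2, 2, 1)
step 2: normalize row 1 (÷10) = (0, 1, 8, 7)
  row 0: subtract 7×row1 = (1, 0, 10, 9)
  row 2: subtract 4×row1 = (0, 0, 5, 3)
  row 3: subtract 2×row1 = (0, 0, 8, 9)
step 3: normalize row 2 (÷5) = (0, 0, 1, 5)
  row 0: subtract 10×row2 = (1, 0, 0, 3)
  row 1: subtract 8×row2 = (0, 1, 0, 0)
  row 3: subtract 8×row2 = (0, 0, 0, 2)
step 4: normalize row 3 (÷2) = (0, 0, 0, 1)
  row 0: subtract 3×row3 = (1, 0, 0, 0)
  row 2: subtract 5×row3 = (0, 0, 1, 0)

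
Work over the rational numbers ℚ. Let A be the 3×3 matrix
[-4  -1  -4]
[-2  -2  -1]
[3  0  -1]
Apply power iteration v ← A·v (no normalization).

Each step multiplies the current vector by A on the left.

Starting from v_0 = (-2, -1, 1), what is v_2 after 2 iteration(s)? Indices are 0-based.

v_2 = (3, -13, 22)

v_0 = (-2, -1, 1).
v_1 = A·v_0 = (5, 5, -7).
v_2 = A·v_1 = (3, -13, 22).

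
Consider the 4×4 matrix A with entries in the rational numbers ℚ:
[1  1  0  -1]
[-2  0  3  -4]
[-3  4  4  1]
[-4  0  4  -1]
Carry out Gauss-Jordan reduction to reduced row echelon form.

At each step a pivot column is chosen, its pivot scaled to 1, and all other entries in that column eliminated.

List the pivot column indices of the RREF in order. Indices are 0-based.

step 1: normalize row 0 (÷1) = (1, 1, 0, -1)
  row 1: subtract -2×row0 = (0, 2, 3, -6)
  row 2: subtract -3×row0 = (0, 7, 4, -2)
  row 3: subtract -4×row0 = (0, 4, 4, -5)
step 2: normalize row 1 (÷2) = (0, 1, 3/2, -3)
  row 0: subtract 1×row1 = (1, 0, -3/2, 2)
  row 2: subtract 7×row1 = (0, 0, -13/2, 19)
  row 3: subtract 4×row1 = (0, 0, -2, 7)
step 3: normalize row 2 (÷-13/2) = (0, 0, 1, -38/13)
  row 0: subtract -3/2×row2 = (1, 0, 0, -31/13)
  row 1: subtract 3/2×row2 = (0, 1, 0, 18/13)
  row 3: subtract -2×row2 = (0, 0, 0, 15/13)
step 4: normalize row 3 (÷15/13) = (0, 0, 0, 1)
  row 0: subtract -31/13×row3 = (1, 0, 0, 0)
  row 1: subtract 18/13×row3 = (0, 1, 0, 0)
  row 2: subtract -38/13×row3 = (0, 0, 1, 0)

pivot columns: 0, 1, 2, 3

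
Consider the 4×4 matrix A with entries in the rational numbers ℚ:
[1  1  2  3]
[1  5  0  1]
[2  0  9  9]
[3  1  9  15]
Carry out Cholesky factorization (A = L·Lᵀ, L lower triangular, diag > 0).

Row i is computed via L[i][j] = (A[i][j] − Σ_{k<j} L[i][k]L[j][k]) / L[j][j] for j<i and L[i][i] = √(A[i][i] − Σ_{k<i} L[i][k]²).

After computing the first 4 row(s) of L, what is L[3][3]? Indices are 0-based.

L[3][3] = 2

Step 1: L[0][0] = √(1) = 1.
  L[1][0] = (1) / L[0][0] = 1.
Step 2: L[1][1] = √(4) = 2.
  L[2][0] = (2) / L[0][0] = 2.
  L[2][1] = (-2) / L[1][1] = -1.
Step 3: L[2][2] = √(4) = 2.
  L[3][0] = (3) / L[0][0] = 3.
  L[3][1] = (-2) / L[1][1] = -1.
  L[3][2] = (2) / L[2][2] = 1.
Step 4: L[3][3] = √(4) = 2.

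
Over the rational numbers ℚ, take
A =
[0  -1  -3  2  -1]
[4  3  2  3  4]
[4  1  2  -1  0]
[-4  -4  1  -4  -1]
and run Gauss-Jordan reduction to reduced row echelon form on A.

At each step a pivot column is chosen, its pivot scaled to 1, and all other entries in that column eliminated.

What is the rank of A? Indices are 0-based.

[1] R0 <-> R1
[1] R0 /= 4  ⇒  (1, 3/4, 1/2, 3/4, 1)
     R2 -= 4·R0  ⇒  (0, -2, 0, -4, -4)
     R3 -= -4·R0  ⇒  (0, -1, 3, -1, 3)
[2] R1 /= -1  ⇒  (0, 1, 3, -2, 1)
     R0 -= 3/4·R1  ⇒  (1, 0, -7/4, 9/4, 1/4)
     R2 -= -2·R1  ⇒  (0, 0, 6, -8, -2)
     R3 -= -1·R1  ⇒  (0, 0, 6, -3, 4)
[3] R2 /= 6  ⇒  (0, 0, 1, -4/3, -1/3)
     R0 -= -7/4·R2  ⇒  (1, 0, 0, -1/12, -1/3)
     R1 -= 3·R2  ⇒  (0, 1, 0, 2, 2)
     R3 -= 6·R2  ⇒  (0, 0, 0, 5, 6)
[4] R3 /= 5  ⇒  (0, 0, 0, 1, 6/5)
     R0 -= -1/12·R3  ⇒  (1, 0, 0, 0, -7/30)
     R1 -= 2·R3  ⇒  (0, 1, 0, 0, -2/5)
     R2 -= -4/3·R3  ⇒  (0, 0, 1, 0, 19/15)

rank = 4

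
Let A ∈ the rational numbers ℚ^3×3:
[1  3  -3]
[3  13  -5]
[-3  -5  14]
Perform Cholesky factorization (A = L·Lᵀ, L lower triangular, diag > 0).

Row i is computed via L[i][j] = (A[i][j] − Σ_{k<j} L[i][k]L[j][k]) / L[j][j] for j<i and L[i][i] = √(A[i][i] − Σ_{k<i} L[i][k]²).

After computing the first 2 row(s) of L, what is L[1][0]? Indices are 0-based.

L[1][0] = 3

Step 1: L[0][0] = √(1) = 1.
  L[1][0] = (3) / L[0][0] = 3.
Step 2: L[1][1] = √(4) = 2.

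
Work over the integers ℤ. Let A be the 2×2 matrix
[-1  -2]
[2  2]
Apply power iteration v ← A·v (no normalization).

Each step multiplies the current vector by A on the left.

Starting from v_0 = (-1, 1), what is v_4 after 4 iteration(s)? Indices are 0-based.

v_0 = (-1, 1).
v_1 = A·v_0 = (-1, 0).
v_2 = A·v_1 = (1, -2).
v_3 = A·v_2 = (3, -2).
v_4 = A·v_3 = (1, 2).

v_4 = (1, 2)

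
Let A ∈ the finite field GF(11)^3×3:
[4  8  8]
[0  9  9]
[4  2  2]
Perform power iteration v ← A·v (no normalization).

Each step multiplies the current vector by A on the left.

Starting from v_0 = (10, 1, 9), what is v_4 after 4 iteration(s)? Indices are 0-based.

v_4 = (3, 2, 9)

v_0 = (10, 1, 9).
v_1 = A·v_0 = (10, 2, 5).
v_2 = A·v_1 = (8, 8, 10).
v_3 = A·v_2 = (0, 8, 2).
v_4 = A·v_3 = (3, 2, 9).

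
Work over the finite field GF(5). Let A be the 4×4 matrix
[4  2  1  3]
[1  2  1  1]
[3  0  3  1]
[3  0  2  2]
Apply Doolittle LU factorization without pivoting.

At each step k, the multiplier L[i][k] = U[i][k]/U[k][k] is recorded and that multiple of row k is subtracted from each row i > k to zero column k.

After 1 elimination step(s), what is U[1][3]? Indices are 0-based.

U[1][3] = 4

[col 0] pivot 4
  R1 -= 4*R0 → (0, 4, 2, 4)  (L[1][0] := 4)
  R2 -= 2*R0 → (0, 1, 1, 0)  (L[2][0] := 2)
  R3 -= 2*R0 → (0, 1, 0, 1)  (L[3][0] := 2)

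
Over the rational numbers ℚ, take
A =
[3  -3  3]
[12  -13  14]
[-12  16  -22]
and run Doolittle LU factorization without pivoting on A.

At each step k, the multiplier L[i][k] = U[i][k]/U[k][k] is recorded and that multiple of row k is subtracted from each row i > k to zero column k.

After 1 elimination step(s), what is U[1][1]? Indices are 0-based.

[col 0] pivot 3
  R1 -= 4*R0 → (0, -1, 2)  (L[1][0] := 4)
  R2 -= -4*R0 → (0, 4, -10)  (L[2][0] := -4)

U[1][1] = -1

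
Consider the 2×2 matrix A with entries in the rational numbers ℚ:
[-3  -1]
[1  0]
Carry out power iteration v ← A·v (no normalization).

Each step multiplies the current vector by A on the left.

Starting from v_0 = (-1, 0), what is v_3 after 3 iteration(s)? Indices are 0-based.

v_3 = (21, -8)

v_0 = (-1, 0).
v_1 = A·v_0 = (3, -1).
v_2 = A·v_1 = (-8, 3).
v_3 = A·v_2 = (21, -8).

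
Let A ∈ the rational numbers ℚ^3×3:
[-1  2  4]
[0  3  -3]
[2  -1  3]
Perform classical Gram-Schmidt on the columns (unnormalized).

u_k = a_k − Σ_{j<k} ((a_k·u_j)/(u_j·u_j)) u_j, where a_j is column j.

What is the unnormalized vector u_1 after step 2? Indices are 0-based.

u_1 = (6/5, 3, 3/5)

Step 1: u_0 = a_0 = (-1, 0, 2).
Step 2: u_1 = a_1 − (-4/5)·u_0 = (6/5, 3, 3/5).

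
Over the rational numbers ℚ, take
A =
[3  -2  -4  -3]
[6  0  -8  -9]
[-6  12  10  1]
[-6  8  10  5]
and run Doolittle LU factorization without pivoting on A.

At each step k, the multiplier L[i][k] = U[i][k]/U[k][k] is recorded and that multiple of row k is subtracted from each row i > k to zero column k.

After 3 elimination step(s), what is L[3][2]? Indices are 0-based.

L[3][2] = 1

Step 1: pivot at (0,0) is 3.
  row1 ← row1 − (2)·row0  ⇒  L[1][0]=2, U row1=(0, 4, 0, -3)
  row2 ← row2 − (-2)·row0  ⇒  L[2][0]=-2, U row2=(0, 8, 2, -5)
  row3 ← row3 − (-2)·row0  ⇒  L[3][0]=-2, U row3=(0, 4, 2, -1)
Step 2: pivot at (1,1) is 4.
  row2 ← row2 − (2)·row1  ⇒  L[2][1]=2, U row2=(0, 0, 2, 1)
  row3 ← row3 − (1)·row1  ⇒  L[3][1]=1, U row3=(0, 0, 2, 2)
Step 3: pivot at (2,2) is 2.
  row3 ← row3 − (1)·row2  ⇒  L[3][2]=1, U row3=(0, 0, 0, 1)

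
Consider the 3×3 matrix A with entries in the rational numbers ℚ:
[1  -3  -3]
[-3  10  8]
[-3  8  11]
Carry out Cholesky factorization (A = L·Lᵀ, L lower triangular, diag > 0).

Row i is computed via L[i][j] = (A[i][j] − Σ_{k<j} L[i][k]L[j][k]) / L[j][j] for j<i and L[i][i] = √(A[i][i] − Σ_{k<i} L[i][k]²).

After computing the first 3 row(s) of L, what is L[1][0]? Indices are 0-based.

Step 1: L[0][0] = √(1) = 1.
  L[1][0] = (-3) / L[0][0] = -3.
Step 2: L[1][1] = √(1) = 1.
  L[2][0] = (-3) / L[0][0] = -3.
  L[2][1] = (-1) / L[1][1] = -1.
Step 3: L[2][2] = √(1) = 1.

L[1][0] = -3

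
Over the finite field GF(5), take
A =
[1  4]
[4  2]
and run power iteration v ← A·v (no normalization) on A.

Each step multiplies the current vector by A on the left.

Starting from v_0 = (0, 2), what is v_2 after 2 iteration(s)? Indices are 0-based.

v_0 = (0, 2).
v_1 = A·v_0 = (3, 4).
v_2 = A·v_1 = (4, 0).

v_2 = (4, 0)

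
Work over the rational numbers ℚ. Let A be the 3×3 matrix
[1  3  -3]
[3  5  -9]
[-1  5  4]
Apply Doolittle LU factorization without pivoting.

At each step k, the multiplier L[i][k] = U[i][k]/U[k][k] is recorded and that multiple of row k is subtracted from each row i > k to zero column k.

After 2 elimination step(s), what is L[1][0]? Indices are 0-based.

L[1][0] = 3

[col 0] pivot 1
  R1 -= 3*R0 → (0, -4, 0)  (L[1][0] := 3)
  R2 -= -1*R0 → (0, 8, 1)  (L[2][0] := -1)
[col 1] pivot -4
  R2 -= -2*R1 → (0, 0, 1)  (L[2][1] := -2)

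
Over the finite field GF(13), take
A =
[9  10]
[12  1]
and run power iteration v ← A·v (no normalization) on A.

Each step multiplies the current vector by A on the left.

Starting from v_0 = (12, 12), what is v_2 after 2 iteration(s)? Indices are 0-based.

v_0 = (12, 12).
v_1 = A·v_0 = (7, 0).
v_2 = A·v_1 = (11, 6).

v_2 = (11, 6)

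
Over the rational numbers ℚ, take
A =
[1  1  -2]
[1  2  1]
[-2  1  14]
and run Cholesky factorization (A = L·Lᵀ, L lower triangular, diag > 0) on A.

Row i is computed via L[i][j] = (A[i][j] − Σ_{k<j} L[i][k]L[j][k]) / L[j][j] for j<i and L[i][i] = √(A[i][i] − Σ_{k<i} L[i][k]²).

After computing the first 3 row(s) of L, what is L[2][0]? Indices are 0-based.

Step 1: L[0][0] = √(1) = 1.
  L[1][0] = (1) / L[0][0] = 1.
Step 2: L[1][1] = √(1) = 1.
  L[2][0] = (-2) / L[0][0] = -2.
  L[2][1] = (3) / L[1][1] = 3.
Step 3: L[2][2] = √(1) = 1.

L[2][0] = -2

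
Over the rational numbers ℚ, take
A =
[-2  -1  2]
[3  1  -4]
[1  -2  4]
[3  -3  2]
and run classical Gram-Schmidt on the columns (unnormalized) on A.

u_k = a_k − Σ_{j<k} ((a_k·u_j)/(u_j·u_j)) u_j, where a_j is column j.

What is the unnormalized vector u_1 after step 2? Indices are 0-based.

Step 1: u_0 = a_0 = (-2, 3, 1, 3).
Step 2: u_1 = a_1 − (-6/23)·u_0 = (-35/23, 41/23, -40/23, -51/23).

u_1 = (-35/23, 41/23, -40/23, -51/23)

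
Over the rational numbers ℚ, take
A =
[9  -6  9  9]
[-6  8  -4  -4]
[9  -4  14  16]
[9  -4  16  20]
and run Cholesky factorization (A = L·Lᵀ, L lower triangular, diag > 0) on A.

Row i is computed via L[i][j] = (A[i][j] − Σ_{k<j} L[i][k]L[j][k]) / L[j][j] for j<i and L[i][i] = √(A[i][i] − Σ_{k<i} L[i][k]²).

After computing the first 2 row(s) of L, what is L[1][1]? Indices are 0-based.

Step 1: L[0][0] = √(9) = 3.
  L[1][0] = (-6) / L[0][0] = -2.
Step 2: L[1][1] = √(4) = 2.

L[1][1] = 2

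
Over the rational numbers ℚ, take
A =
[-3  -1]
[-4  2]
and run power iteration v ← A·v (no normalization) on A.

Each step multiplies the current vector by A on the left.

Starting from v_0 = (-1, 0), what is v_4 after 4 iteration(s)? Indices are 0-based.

v_4 = (-173, -84)

v_0 = (-1, 0).
v_1 = A·v_0 = (3, 4).
v_2 = A·v_1 = (-13, -4).
v_3 = A·v_2 = (43, 44).
v_4 = A·v_3 = (-173, -84).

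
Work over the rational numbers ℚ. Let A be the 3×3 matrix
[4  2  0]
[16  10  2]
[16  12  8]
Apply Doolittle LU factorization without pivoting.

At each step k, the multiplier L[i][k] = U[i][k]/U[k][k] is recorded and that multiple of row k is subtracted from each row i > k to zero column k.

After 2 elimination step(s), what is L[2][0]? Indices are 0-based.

L[2][0] = 4

[col 0] pivot 4
  R1 -= 4*R0 → (0, 2, 2)  (L[1][0] := 4)
  R2 -= 4*R0 → (0, 4, 8)  (L[2][0] := 4)
[col 1] pivot 2
  R2 -= 2*R1 → (0, 0, 4)  (L[2][1] := 2)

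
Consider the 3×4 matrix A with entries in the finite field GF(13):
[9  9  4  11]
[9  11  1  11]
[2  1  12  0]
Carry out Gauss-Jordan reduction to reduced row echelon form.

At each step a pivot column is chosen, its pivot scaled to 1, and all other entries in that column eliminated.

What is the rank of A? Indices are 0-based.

step 1: normalize row 0 (÷9) = (1, 1, 12, 7)
  row 1: subtract 9×row0 = (0, 2, 10, 0)
  row 2: subtract 2×row0 = (0, 12, 1, 12)
step 2: normalize row 1 (÷2) = (0, 1, 5, 0)
  row 0: subtract 1×row1 = (1, 0, 7, 7)
  row 2: subtract 12×row1 = (0, 0, 6, 12)
step 3: normalize row 2 (÷6) = (0, 0, 1, 2)
  row 0: subtract 7×row2 = (1, 0, 0, 6)
  row 1: subtract 5×row2 = (0, 1, 0, 3)

rank = 3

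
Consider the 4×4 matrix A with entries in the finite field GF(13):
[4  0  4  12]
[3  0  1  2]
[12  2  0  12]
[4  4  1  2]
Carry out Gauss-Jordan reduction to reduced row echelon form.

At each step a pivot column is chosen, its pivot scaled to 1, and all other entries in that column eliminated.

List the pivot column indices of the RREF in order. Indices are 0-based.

pivot columns: 0, 1, 2, 3

pivot(0,0)=4: scale R0 → (1, 0, 1, 3)
  clear (1,0): R1 −= (3)R0 → (0, 0, 11, 6)
  clear (2,0): R2 −= (12)R0 → (0, 2, 1, 2)
  clear (3,0): R3 −= (4)R0 → (0, 4, 10, 3)
pivot(1,1): swap R1↔R2
pivot(1,1)=2: scale R1 → (0, 1, 7, 1)
  clear (3,1): R3 −= (4)R1 → (0, 0, 8, 12)
pivot(2,2)=11: scale R2 → (0, 0, 1, 10)
  clear (0,2): R0 −= (1)R2 → (1, 0, 0, 6)
  clear (1,2): R1 −= (7)R2 → (0, 1, 0, 9)
  clear (3,2): R3 −= (8)R2 → (0, 0, 0, 10)
pivot(3,3)=10: scale R3 → (0, 0, 0, 1)
  clear (0,3): R0 −= (6)R3 → (1, 0, 0, 0)
  clear (1,3): R1 −= (9)R3 → (0, 1, 0, 0)
  clear (2,3): R2 −= (10)R3 → (0, 0, 1, 0)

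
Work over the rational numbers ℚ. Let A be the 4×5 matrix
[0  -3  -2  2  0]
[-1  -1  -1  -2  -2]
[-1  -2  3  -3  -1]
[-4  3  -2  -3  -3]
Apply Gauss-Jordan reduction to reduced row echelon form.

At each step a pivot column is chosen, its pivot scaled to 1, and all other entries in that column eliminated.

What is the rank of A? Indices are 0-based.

pivot(0,0): swap R0↔R1
pivot(0,0)=-1: scale R0 → (1, 1, 1, 2, 2)
  clear (2,0): R2 −= (-1)R0 → (0, -1, 4, -1, 1)
  clear (3,0): R3 −= (-4)R0 → (0, 7, 2, 5, 5)
pivot(1,1)=-3: scale R1 → (0, 1, 2/3, -2/3, 0)
  clear (0,1): R0 −= (1)R1 → (1, 0, 1/3, 8/3, 2)
  clear (2,1): R2 −= (-1)R1 → (0, 0, 14/3, -5/3, 1)
  clear (3,1): R3 −= (7)R1 → (0, 0, -8/3, 29/3, 5)
pivot(2,2)=14/3: scale R2 → (0, 0, 1, -5/14, 3/14)
  clear (0,2): R0 −= (1/3)R2 → (1, 0, 0, 39/14, 27/14)
  clear (1,2): R1 −= (2/3)R2 → (0, 1, 0, -3/7, -1/7)
  clear (3,2): R3 −= (-8/3)R2 → (0, 0, 0, 61/7, 39/7)
pivot(3,3)=61/7: scale R3 → (0, 0, 0, 1, 39/61)
  clear (0,3): R0 −= (39/14)R3 → (1, 0, 0, 0, 9/61)
  clear (1,3): R1 −= (-3/7)R3 → (0, 1, 0, 0, 8/61)
  clear (2,3): R2 −= (-5/14)R3 → (0, 0, 1, 0, 27/61)

rank = 4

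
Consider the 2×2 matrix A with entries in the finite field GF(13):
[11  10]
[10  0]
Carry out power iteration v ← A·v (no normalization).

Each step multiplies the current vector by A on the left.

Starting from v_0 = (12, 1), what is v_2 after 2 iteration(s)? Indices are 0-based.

v_0 = (12, 1).
v_1 = A·v_0 = (12, 3).
v_2 = A·v_1 = (6, 3).

v_2 = (6, 3)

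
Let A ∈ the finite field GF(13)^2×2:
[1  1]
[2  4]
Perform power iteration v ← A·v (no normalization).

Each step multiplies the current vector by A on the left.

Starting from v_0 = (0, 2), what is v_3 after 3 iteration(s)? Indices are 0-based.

v_3 = (7, 8)

v_0 = (0, 2).
v_1 = A·v_0 = (2, 8).
v_2 = A·v_1 = (10, 10).
v_3 = A·v_2 = (7, 8).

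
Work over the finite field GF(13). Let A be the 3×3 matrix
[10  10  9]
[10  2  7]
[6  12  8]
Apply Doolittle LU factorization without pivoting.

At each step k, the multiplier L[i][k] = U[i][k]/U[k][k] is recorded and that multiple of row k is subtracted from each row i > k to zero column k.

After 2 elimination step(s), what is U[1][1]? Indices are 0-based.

k=0: U[0][0]=10
  eliminate (1,0): mult=1, new row 1: (0, 5, 11); set L[1][0]=1
  eliminate (2,0): mult=11, new row 2: (0, 6, 0); set L[2][0]=11
k=1: U[1][1]=5
  eliminate (2,1): mult=9, new row 2: (0, 0, 5); set L[2][1]=9

U[1][1] = 5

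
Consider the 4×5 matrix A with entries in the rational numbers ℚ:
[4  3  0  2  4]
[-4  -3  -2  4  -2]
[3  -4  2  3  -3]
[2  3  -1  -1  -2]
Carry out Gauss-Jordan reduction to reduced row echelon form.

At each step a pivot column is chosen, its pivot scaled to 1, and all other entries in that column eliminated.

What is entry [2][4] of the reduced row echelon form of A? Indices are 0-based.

M[2][4] = 367/80

step 1: normalize row 0 (÷4) = (1, 3/4, 0, 1/2, 1)
  row 1: subtract -4×row0 = (0, 0, -2, 6, 2)
  row 2: subtract 3×row0 = (0, -25/4, 2, 3/2, -6)
  row 3: subtract 2×row0 = (0, 3/2, -1, -2, -4)
step 2: exchange rows 1,2
step 2: normalize row 1 (÷-25/4) = (0, 1, -8/25, -6/25, 24/25)
  row 0: subtract 3/4×row1 = (1, 0, 6/25, 17/25, 7/25)
  row 3: subtract 3/2×row1 = (0, 0, -13/25, -41/25, -136/25)
step 3: normalize row 2 (÷-2) = (0, 0, 1, -3, -1)
  row 0: subtract 6/25×row2 = (1, 0, 0, 7/5, 13/25)
  row 1: subtract -8/25×row2 = (0, 1, 0, -6/5, 16/25)
  row 3: subtract -13/25×row2 = (0, 0, 0, -16/5, -149/25)
step 4: normalize row 3 (÷-16/5) = (0, 0, 0, 1, 149/80)
  row 0: subtract 7/5×row3 = (1, 0, 0, 0, -167/80)
  row 1: subtract -6/5×row3 = (0, 1, 0, 0, 23/8)
  row 2: subtract -3×row3 = (0, 0, 1, 0, 367/80)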